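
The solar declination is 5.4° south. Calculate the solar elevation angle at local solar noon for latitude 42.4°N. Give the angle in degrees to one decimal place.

42.2°

At local solar noon the hour angle is zero, so the elevation is 90° − |φ − δ| = 90° − |42.4° − (-5.4°)| = 90° − 47.8° = 42.2°.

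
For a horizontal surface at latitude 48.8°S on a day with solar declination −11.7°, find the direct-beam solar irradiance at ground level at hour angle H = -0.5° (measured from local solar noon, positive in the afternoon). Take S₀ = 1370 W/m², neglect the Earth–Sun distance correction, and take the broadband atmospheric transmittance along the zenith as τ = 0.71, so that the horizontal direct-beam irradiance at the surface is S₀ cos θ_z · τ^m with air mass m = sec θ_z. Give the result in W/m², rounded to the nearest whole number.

cos θ_z = sin φ sin δ + cos φ cos δ cos H = (-0.7524)(-0.2028) + (0.6587)(0.9792)(1.0000) = 0.7976.
Air mass m = 1/cos θ_z = 1/0.7976 = 1.254; τ^m = 0.71^1.254 = 0.6508.
Surface direct beam = 1370 × 0.7976 × 0.6508 = 711.14 W/m².

711 W/m²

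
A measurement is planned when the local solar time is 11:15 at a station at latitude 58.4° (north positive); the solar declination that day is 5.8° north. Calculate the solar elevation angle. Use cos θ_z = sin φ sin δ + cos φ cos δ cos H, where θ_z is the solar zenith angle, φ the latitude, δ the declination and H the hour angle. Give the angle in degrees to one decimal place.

36.7°

Hour angle H = 15° × (11.25 − 12) = -11.25°.
With φ = 58.4°, δ = 5.8°, H = -11.25°: sin φ sin δ = 0.0861, cos φ cos δ cos H = 0.5113, so cos θ_z = 0.5974.
θ_z = arccos(0.5974) = 53.32°, so the elevation is 90° − 53.32° = 36.68°.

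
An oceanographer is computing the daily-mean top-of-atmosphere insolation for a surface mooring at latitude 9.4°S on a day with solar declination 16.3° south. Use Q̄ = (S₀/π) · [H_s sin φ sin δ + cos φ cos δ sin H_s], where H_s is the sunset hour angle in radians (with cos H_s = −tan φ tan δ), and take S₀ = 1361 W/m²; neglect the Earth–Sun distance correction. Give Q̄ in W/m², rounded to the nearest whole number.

442 W/m²

cos H_s = −tan(-9.4°) · tan(-16.3°) = -0.0484, so H_s = arccos(-0.0484) = 92.77°. In radians, H_s = 1.6191.
H_s sin φ sin δ = 1.6191 × -0.1633 × -0.2807 = 0.0742.
cos φ cos δ sin H_s = 0.9866 × 0.9598 × 0.9988 = 0.9458.
Q̄ = (1361/π) × (0.0742 + 0.9458) = 433.22 × 1.0200 = 441.88 W/m².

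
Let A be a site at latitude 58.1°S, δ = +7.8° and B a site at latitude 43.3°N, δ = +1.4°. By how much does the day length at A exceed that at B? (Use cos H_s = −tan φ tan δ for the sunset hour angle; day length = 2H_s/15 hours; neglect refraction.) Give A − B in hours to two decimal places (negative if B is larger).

-1.87 h

A: H_s = arccos(−tan -58.1° · tan 7.8°) = 77.29°, so 2H_s/15 = 10.3053 h.
B: H_s = arccos(−tan 43.3° · tan 1.4°) = 91.32°, so 2H_s/15 = 12.1760 h.
A − B = 10.3053 − 12.1760 = -1.8707 h.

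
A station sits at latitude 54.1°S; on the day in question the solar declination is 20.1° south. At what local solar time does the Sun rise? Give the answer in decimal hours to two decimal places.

3.98 h

cos H_s = −tan(-54.1°) · tan(-20.1°) = -0.5055, so H_s = arccos(-0.5055) = 120.36°.
Sunrise is at 12 − H_s/15 = 12 − 8.024 = 3.976 h local solar time.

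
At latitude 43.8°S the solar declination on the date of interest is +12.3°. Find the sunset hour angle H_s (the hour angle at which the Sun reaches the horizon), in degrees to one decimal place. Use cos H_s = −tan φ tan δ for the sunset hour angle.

77.9°

−tan φ tan δ = −(-0.9590)(0.2180) = 0.2091; H_s = arccos(0.2091) = 77.93°.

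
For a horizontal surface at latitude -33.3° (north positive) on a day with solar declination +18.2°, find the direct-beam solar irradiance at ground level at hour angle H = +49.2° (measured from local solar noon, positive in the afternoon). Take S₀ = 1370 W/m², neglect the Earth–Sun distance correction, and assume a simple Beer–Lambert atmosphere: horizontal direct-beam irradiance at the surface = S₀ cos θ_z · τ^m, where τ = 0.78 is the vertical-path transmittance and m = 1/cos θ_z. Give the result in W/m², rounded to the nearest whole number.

With φ = -33.3°, δ = 18.2°, H = 49.20°: sin φ sin δ = -0.1715, cos φ cos δ cos H = 0.5188, so cos θ_z = 0.3473.
Air mass m = 1/cos θ_z = 1/0.3473 = 2.879; τ^m = 0.78^2.879 = 0.4890.
Surface direct beam = 1370 × 0.3473 × 0.4890 = 232.67 W/m².

233 W/m²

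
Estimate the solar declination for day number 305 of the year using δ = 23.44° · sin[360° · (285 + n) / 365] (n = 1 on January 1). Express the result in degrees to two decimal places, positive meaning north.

360 × (285 + 305) / 365 = 581.918°; sin(581.918°) = -0.6681.
δ = 23.44 × -0.6681 = -15.660° ≈ -15.66°.

-15.66°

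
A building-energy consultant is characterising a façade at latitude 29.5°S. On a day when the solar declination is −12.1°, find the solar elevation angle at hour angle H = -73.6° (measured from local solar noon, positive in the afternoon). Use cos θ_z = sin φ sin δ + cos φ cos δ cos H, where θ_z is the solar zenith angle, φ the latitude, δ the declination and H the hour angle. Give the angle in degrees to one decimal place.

20.1°

With φ = -29.5°, δ = -12.1°, H = -73.60°: sin φ sin δ = 0.1032, cos φ cos δ cos H = 0.2403, so cos θ_z = 0.3435.
θ_z = arccos(0.3435) = 69.91°, so the elevation is 90° − 69.91° = 20.09°.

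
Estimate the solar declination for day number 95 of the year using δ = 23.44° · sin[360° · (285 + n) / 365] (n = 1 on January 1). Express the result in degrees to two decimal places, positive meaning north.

+5.99°

360 × (285 + 95) / 365 = 374.795°; sin(374.795°) = 0.2554.
δ = 23.44 × 0.2554 = 5.987° ≈ +5.99°.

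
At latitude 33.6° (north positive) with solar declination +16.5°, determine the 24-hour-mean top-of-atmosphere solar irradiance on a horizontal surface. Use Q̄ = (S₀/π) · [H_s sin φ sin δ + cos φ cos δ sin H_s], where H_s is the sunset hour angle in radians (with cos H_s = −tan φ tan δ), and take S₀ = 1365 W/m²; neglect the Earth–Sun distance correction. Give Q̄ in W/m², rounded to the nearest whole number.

461 W/m²

The sunset hour angle satisfies cos H_s = −tan φ tan δ = -0.1968, giving H_s = 101.35°. In radians, H_s = 1.7689.
H_s sin φ sin δ = 1.7689 × 0.5534 × 0.2840 = 0.2780.
cos φ cos δ sin H_s = 0.8329 × 0.9588 × 0.9804 = 0.7829.
Q̄ = (1365/π) × (0.2780 + 0.7829) = 434.49 × 1.0609 = 460.95 W/m².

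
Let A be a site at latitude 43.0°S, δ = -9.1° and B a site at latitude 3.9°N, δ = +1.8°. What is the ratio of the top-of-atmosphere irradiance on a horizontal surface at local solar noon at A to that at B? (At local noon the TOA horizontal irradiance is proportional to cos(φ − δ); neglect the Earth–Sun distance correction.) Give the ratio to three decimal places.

0.831

A: cos θ_z = cos(-43.0° − (-9.1°)) = 0.8300.
B: cos θ_z = cos(3.9° − (1.8°)) = 0.9993.
Ratio A/B = 0.8300 / 0.9993 = 0.8306.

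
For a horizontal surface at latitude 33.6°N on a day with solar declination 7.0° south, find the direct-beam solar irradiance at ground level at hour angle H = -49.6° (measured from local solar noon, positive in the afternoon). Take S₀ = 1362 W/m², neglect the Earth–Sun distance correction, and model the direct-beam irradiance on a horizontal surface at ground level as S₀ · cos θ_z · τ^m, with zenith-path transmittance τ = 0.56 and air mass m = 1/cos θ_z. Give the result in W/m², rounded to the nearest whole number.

With φ = 33.6°, δ = -7.0°, H = -49.60°: sin φ sin δ = -0.0674, cos φ cos δ cos H = 0.5358, so cos θ_z = 0.4684.
Air mass m = 1/cos θ_z = 1/0.4684 = 2.135; τ^m = 0.56^2.135 = 0.2900.
Surface direct beam = 1362 × 0.4684 × 0.2900 = 185.01 W/m².

185 W/m²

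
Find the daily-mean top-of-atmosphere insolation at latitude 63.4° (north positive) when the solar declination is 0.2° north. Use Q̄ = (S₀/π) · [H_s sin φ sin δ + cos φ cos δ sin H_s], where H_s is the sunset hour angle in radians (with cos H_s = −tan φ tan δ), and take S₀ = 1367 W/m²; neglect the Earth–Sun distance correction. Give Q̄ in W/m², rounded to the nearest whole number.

197 W/m²

The sunset hour angle satisfies cos H_s = −tan φ tan δ = -0.0070, giving H_s = 90.40°. In radians, H_s = 1.5778.
H_s sin φ sin δ = 1.5778 × 0.8942 × 0.0035 = 0.0049.
cos φ cos δ sin H_s = 0.4478 × 1.0000 × 1.0000 = 0.4478.
Q̄ = (1367/π) × (0.0049 + 0.4478) = 435.13 × 0.4527 = 196.98 W/m².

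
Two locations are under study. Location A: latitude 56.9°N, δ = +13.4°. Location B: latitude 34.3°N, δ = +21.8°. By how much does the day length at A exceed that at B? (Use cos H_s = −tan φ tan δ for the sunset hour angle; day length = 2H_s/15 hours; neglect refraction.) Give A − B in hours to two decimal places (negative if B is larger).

A: H_s = arccos(−tan 56.9° · tan 13.4°) = 111.44°, so 2H_s/15 = 14.8587 h.
B: H_s = arccos(−tan 34.3° · tan 21.8°) = 105.83°, so 2H_s/15 = 14.1107 h.
A − B = 14.8587 − 14.1107 = 0.7480 h.

+0.75 h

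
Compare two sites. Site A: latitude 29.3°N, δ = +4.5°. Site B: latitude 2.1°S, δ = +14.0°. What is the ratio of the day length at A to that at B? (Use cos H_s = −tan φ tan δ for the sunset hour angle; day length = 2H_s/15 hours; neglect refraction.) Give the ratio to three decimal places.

A: H_s = arccos(−tan 29.3° · tan 4.5°) = 92.53°, so 2H_s/15 = 12.3373 h.
B: H_s = arccos(−tan -2.1° · tan 14.0°) = 89.48°, so 2H_s/15 = 11.9307 h.
Ratio A/B = 12.3373 / 11.9307 = 1.0341.

1.034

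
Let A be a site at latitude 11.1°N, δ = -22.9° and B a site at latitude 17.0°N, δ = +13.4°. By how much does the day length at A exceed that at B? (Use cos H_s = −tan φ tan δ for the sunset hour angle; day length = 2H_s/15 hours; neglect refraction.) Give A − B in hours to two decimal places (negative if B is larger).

-1.19 h

A: H_s = arccos(−tan 11.1° · tan -22.9°) = 85.25°, so 2H_s/15 = 11.3667 h.
B: H_s = arccos(−tan 17.0° · tan 13.4°) = 94.18°, so 2H_s/15 = 12.5573 h.
A − B = 11.3667 − 12.5573 = -1.1906 h.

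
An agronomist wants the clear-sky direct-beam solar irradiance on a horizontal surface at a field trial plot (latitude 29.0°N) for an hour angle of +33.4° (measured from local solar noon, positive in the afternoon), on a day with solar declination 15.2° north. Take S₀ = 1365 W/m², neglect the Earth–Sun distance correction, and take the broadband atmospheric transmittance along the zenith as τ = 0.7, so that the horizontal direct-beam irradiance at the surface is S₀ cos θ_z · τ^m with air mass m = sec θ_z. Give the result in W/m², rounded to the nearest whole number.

739 W/m²

cos θ_z = sin(29.0°) sin(15.2°) + cos(29.0°) cos(15.2°) cos(33.40°) = 0.1271 + 0.7046 = 0.8317.
Air mass m = 1/cos θ_z = 1/0.8317 = 1.202; τ^m = 0.7^1.202 = 0.6513.
Surface direct beam = 1365 × 0.8317 × 0.6513 = 739.40 W/m².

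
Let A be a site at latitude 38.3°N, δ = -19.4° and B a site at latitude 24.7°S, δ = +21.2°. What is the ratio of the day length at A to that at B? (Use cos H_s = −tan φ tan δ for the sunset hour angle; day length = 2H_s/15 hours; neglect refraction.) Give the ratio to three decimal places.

A: H_s = arccos(−tan 38.3° · tan -19.4°) = 73.85°, so 2H_s/15 = 9.8467 h.
B: H_s = arccos(−tan -24.7° · tan 21.2°) = 79.72°, so 2H_s/15 = 10.6293 h.
Ratio A/B = 9.8467 / 10.6293 = 0.9264.

0.926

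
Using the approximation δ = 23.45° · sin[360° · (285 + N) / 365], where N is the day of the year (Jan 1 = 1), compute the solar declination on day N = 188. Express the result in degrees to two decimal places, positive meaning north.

+22.48°

360 × (285 + 188) / 365 = 466.521°; sin(466.521°) = 0.9587.
δ = 23.45 × 0.9587 = 22.482° ≈ +22.48°.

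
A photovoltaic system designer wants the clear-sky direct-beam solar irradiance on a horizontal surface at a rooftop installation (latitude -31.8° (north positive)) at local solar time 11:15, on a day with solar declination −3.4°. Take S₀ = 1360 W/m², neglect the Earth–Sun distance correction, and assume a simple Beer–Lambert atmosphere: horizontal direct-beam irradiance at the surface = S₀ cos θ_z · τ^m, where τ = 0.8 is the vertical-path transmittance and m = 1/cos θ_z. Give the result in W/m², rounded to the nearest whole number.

907 W/m²

Hour angle H = 15° × (11.25 − 12) = -11.25°.
cos θ_z = sin φ sin δ + cos φ cos δ cos H = (-0.5270)(-0.0593) + (0.8499)(0.9982)(0.9808) = 0.8633.
Air mass m = 1/cos θ_z = 1/0.8633 = 1.158; τ^m = 0.8^1.158 = 0.7723.
Surface direct beam = 1360 × 0.8633 × 0.7723 = 906.75 W/m².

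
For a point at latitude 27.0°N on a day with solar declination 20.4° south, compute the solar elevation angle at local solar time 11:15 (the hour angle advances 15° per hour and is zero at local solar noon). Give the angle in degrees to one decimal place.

Hour angle H = 15° × (11.25 − 12) = -11.25°.
cos θ_z = sin(27.0°) sin(-20.4°) + cos(27.0°) cos(-20.4°) cos(-11.25°) = -0.1582 + 0.8191 = 0.6609.
θ_z = arccos(0.6609) = 48.63°, so the elevation is 90° − 48.63° = 41.37°.

41.4°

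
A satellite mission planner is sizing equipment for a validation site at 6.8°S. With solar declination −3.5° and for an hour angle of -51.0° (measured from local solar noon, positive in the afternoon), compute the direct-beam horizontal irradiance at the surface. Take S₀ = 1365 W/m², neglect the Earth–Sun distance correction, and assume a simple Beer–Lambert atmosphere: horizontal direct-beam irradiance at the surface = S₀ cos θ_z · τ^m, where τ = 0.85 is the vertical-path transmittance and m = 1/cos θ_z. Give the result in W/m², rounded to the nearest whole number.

666 W/m²

With φ = -6.8°, δ = -3.5°, H = -51.00°: sin φ sin δ = 0.0072, cos φ cos δ cos H = 0.6237, so cos θ_z = 0.6309.
Air mass m = 1/cos θ_z = 1/0.6309 = 1.585; τ^m = 0.85^1.585 = 0.7729.
Surface direct beam = 1365 × 0.6309 × 0.7729 = 665.60 W/m².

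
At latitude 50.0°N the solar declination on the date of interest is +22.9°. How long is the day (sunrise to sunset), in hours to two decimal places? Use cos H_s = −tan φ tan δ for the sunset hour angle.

16.03 hours

−tan φ tan δ = −(1.1918)(0.4224) = -0.5034; H_s = arccos(-0.5034) = 120.23°.
Day length = 2 H_s / 15° h⁻¹ = 240.46° / 15 = 16.031 h.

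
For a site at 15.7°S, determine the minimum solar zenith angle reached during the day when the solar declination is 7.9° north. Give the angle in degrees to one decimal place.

At local solar noon the hour angle is zero, so the zenith angle is |φ − δ| = |-15.7° − (7.9°)| = 23.6°.

23.6°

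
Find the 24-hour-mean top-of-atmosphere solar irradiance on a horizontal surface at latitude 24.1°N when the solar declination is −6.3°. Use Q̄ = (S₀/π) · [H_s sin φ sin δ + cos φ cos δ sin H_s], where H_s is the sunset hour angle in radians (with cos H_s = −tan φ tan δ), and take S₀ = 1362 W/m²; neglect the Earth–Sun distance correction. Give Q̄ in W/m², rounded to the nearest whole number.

363 W/m²

−tan φ tan δ = −(0.4473)(-0.1104) = 0.0494; H_s = arccos(0.0494) = 87.17°. In radians, H_s = 1.5214.
H_s sin φ sin δ = 1.5214 × 0.4083 × -0.1097 = -0.0681.
cos φ cos δ sin H_s = 0.9128 × 0.9940 × 0.9988 = 0.9062.
Q̄ = (1362/π) × (-0.0681 + 0.9062) = 433.54 × 0.8381 = 363.35 W/m².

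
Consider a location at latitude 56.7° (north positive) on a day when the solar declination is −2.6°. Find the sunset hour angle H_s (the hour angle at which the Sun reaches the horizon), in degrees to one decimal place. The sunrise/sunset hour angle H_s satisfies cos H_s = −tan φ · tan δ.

The sunset hour angle satisfies cos H_s = −tan φ tan δ = 0.0691, giving H_s = 86.04°.

86.0°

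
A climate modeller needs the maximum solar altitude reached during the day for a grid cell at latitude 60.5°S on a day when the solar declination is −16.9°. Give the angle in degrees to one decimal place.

46.4°

At local solar noon the hour angle is zero, so the elevation is 90° − |φ − δ| = 90° − |-60.5° − (-16.9°)| = 90° − 43.6° = 46.4°.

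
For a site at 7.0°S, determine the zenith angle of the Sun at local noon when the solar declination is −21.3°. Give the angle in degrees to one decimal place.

At local solar noon the hour angle is zero, so the zenith angle is |φ − δ| = |-7.0° − (-21.3°)| = 14.3°.

14.3°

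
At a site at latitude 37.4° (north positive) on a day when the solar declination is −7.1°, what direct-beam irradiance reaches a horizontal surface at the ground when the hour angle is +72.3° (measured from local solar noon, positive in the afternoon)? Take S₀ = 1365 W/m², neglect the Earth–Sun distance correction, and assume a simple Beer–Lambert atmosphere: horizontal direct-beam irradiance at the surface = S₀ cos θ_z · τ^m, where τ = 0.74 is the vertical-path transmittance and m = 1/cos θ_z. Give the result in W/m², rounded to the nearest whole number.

36 W/m²

With φ = 37.4°, δ = -7.1°, H = 72.30°: sin φ sin δ = -0.0751, cos φ cos δ cos H = 0.2397, so cos θ_z = 0.1646.
Air mass m = 1/cos θ_z = 1/0.1646 = 6.075; τ^m = 0.74^6.075 = 0.1605.
Surface direct beam = 1365 × 0.1646 × 0.1605 = 36.06 W/m².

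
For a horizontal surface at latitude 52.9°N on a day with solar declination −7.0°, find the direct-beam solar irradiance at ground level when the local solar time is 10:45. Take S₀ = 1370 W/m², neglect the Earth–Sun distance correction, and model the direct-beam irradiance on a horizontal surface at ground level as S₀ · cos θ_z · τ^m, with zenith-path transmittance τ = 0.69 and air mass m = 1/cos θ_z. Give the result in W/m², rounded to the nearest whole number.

292 W/m²

Hour angle H = 15° × (10.75 − 12) = -18.75°.
With φ = 52.9°, δ = -7.0°, H = -18.75°: sin φ sin δ = -0.0972, cos φ cos δ cos H = 0.5669, so cos θ_z = 0.4697.
Air mass m = 1/cos θ_z = 1/0.4697 = 2.129; τ^m = 0.69^2.129 = 0.4538.
Surface direct beam = 1370 × 0.4697 × 0.4538 = 292.02 W/m².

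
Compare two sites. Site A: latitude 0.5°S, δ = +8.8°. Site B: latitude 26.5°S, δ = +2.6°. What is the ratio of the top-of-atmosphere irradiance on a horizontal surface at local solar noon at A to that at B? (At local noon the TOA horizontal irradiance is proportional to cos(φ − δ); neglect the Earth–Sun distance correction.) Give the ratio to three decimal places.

A: cos θ_z = cos(-0.5° − (8.8°)) = 0.9869.
B: cos θ_z = cos(-26.5° − (2.6°)) = 0.8738.
Ratio A/B = 0.9869 / 0.8738 = 1.1294.

1.129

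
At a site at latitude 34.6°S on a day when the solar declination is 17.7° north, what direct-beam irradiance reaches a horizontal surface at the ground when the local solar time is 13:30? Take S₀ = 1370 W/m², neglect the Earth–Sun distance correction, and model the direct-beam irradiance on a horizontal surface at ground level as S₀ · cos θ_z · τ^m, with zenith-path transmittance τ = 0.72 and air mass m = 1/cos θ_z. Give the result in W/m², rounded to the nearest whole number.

417 W/m²

Hour angle H = 15° × (13.5 − 12) = 22.50°.
With φ = -34.6°, δ = 17.7°, H = 22.50°: sin φ sin δ = -0.1726, cos φ cos δ cos H = 0.7245, so cos θ_z = 0.5519.
Air mass m = 1/cos θ_z = 1/0.5519 = 1.812; τ^m = 0.72^1.812 = 0.5514.
Surface direct beam = 1370 × 0.5519 × 0.5514 = 416.92 W/m².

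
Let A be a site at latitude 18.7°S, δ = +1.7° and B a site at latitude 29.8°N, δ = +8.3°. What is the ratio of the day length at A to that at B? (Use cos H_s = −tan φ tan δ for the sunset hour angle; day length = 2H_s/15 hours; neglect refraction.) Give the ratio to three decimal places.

A: H_s = arccos(−tan -18.7° · tan 1.7°) = 89.42°, so 2H_s/15 = 11.9227 h.
B: H_s = arccos(−tan 29.8° · tan 8.3°) = 94.79°, so 2H_s/15 = 12.6387 h.
Ratio A/B = 11.9227 / 12.6387 = 0.9433.

0.943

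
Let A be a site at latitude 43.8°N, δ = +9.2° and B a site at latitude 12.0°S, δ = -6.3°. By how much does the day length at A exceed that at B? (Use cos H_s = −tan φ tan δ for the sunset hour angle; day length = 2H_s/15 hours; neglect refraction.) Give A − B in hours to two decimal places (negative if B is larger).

A: H_s = arccos(−tan 43.8° · tan 9.2°) = 98.94°, so 2H_s/15 = 13.1920 h.
B: H_s = arccos(−tan -12.0° · tan -6.3°) = 91.34°, so 2H_s/15 = 12.1787 h.
A − B = 13.1920 − 12.1787 = 1.0133 h.

+1.01 h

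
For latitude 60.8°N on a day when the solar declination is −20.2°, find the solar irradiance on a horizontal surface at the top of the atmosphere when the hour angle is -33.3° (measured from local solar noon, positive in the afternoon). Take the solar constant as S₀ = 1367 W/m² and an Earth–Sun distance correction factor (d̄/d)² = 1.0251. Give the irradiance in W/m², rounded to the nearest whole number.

114 W/m²

With φ = 60.8°, δ = -20.2°, H = -33.30°: sin φ sin δ = -0.3014, cos φ cos δ cos H = 0.3827, so cos θ_z = 0.0813.
Top-of-atmosphere irradiance = S₀ (d̄/d)² cos θ_z = 1367 × 1.0251 × 0.0813 = 113.93 W/m².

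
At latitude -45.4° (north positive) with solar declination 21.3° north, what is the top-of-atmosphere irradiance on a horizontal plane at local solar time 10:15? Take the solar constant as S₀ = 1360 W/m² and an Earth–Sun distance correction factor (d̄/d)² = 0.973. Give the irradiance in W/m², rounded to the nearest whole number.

Hour angle H = 15° × (10.25 − 12) = -26.25°.
cos θ_z = sin(-45.4°) sin(21.3°) + cos(-45.4°) cos(21.3°) cos(-26.25°) = -0.2586 + 0.5867 = 0.3281.
Top-of-atmosphere irradiance = S₀ (d̄/d)² cos θ_z = 1360 × 0.973 × 0.3281 = 434.17 W/m².

434 W/m²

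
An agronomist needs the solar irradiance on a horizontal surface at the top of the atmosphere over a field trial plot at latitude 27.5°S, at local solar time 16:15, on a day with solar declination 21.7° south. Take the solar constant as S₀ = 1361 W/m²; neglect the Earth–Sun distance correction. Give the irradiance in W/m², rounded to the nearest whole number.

Hour angle H = 15° × (16.25 − 12) = 63.75°.
cos θ_z = sin(-27.5°) sin(-21.7°) + cos(-27.5°) cos(-21.7°) cos(63.75°) = 0.1707 + 0.3645 = 0.5352.
Top-of-atmosphere irradiance = S₀ cos θ_z = 1361 × 0.5352 = 728.41 W/m².

728 W/m²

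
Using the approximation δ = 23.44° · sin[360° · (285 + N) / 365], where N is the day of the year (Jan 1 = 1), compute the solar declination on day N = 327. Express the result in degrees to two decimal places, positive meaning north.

360 × (285 + 327) / 365 = 603.616°; sin(603.616°) = -0.8958.
δ = 23.44 × -0.8958 = -20.998° ≈ -21.00°.

-21.00°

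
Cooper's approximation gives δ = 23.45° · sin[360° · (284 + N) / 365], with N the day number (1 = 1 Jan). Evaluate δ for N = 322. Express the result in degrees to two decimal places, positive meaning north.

-19.82°

360 × (284 + 322) / 365 = 597.699°; sin(597.699°) = -0.8453.
δ = 23.45 × -0.8453 = -19.822° ≈ -19.82°.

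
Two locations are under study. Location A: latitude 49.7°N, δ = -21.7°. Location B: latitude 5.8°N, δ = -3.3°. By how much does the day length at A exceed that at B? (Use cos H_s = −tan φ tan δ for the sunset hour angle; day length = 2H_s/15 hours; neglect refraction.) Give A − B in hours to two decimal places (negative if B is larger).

-3.69 h

A: H_s = arccos(−tan 49.7° · tan -21.7°) = 62.01°, so 2H_s/15 = 8.2680 h.
B: H_s = arccos(−tan 5.8° · tan -3.3°) = 89.66°, so 2H_s/15 = 11.9547 h.
A − B = 8.2680 − 11.9547 = -3.6867 h.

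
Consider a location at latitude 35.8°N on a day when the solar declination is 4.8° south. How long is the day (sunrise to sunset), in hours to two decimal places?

cos H_s = −tan(35.8°) · tan(-4.8°) = 0.0606, so H_s = arccos(0.0606) = 86.53°.
Day length = 2 H_s / 15° h⁻¹ = 173.06° / 15 = 11.537 h.

11.54 hours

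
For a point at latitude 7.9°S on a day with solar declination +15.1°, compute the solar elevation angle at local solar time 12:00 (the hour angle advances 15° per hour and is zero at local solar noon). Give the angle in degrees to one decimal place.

Hour angle H = 15° × (12 − 12) = 0.00°.
cos θ_z = sin(-7.9°) sin(15.1°) + cos(-7.9°) cos(15.1°) cos(0.00°) = -0.0358 + 0.9563 = 0.9205.
θ_z = arccos(0.9205) = 23.00°, so the elevation is 90° − 23.00° = 67.00°.

67.0°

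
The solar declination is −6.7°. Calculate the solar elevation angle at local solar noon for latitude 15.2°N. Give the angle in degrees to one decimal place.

At local solar noon the hour angle is zero, so the elevation is 90° − |φ − δ| = 90° − |15.2° − (-6.7°)| = 90° − 21.9° = 68.1°.

68.1°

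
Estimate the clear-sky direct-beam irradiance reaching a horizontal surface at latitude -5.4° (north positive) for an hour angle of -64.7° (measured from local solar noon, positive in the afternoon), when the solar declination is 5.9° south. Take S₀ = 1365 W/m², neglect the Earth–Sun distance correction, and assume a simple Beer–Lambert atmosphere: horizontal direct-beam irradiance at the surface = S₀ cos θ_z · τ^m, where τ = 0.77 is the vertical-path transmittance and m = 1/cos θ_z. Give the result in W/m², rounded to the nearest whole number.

cos θ_z = sin(-5.4°) sin(-5.9°) + cos(-5.4°) cos(-5.9°) cos(-64.70°) = 0.0097 + 0.4232 = 0.4329.
Air mass m = 1/cos θ_z = 1/0.4329 = 2.310; τ^m = 0.77^2.310 = 0.5468.
Surface direct beam = 1365 × 0.4329 × 0.5468 = 323.11 W/m².

323 W/m²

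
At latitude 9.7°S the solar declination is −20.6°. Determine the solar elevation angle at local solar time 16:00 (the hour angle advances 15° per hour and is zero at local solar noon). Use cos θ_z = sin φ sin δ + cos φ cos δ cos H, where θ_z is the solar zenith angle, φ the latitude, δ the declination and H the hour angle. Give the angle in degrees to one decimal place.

Hour angle H = 15° × (16 − 12) = 60.00°.
cos θ_z = sin φ sin δ + cos φ cos δ cos H = (-0.1685)(-0.3518) + (0.9857)(0.9361)(0.5000) = 0.5206.
θ_z = arccos(0.5206) = 58.63°, so the elevation is 90° − 58.63° = 31.37°.

31.4°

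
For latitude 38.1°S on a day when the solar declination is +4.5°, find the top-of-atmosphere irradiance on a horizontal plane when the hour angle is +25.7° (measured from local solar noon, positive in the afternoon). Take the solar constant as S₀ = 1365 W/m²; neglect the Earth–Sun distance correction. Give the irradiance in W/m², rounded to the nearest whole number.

cos θ_z = sin(-38.1°) sin(4.5°) + cos(-38.1°) cos(4.5°) cos(25.70°) = -0.0484 + 0.7069 = 0.6585.
Top-of-atmosphere irradiance = S₀ cos θ_z = 1365 × 0.6585 = 898.85 W/m².

899 W/m²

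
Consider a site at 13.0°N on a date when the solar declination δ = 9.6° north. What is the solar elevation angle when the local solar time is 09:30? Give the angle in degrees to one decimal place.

53.1°

Hour angle H = 15° × (9.5 − 12) = -37.50°.
cos θ_z = sin φ sin δ + cos φ cos δ cos H = (0.2250)(0.1668) + (0.9744)(0.9860)(0.7934) = 0.7998.
θ_z = arccos(0.7998) = 36.89°, so the elevation is 90° − 36.89° = 53.11°.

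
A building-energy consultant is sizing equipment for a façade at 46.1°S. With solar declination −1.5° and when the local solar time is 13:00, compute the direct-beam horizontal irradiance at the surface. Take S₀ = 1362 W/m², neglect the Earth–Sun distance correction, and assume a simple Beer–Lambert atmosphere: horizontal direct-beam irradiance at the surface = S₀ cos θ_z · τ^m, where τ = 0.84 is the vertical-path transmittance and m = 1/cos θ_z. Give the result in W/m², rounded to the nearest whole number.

728 W/m²

Hour angle H = 15° × (13 − 12) = 15.00°.
With φ = -46.1°, δ = -1.5°, H = 15.00°: sin φ sin δ = 0.0189, cos φ cos δ cos H = 0.6695, so cos θ_z = 0.6884.
Air mass m = 1/cos θ_z = 1/0.6884 = 1.453; τ^m = 0.84^1.453 = 0.7762.
Surface direct beam = 1362 × 0.6884 × 0.7762 = 727.77 W/m².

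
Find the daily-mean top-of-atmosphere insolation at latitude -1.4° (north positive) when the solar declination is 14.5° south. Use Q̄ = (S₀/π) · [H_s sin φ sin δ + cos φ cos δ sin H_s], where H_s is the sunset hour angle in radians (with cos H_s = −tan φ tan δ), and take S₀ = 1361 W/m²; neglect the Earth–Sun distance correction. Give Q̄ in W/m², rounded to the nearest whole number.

423 W/m²

The sunset hour angle satisfies cos H_s = −tan φ tan δ = -0.0063, giving H_s = 90.36°. In radians, H_s = 1.5771.
H_s sin φ sin δ = 1.5771 × -0.0244 × -0.2504 = 0.0096.
cos φ cos δ sin H_s = 0.9997 × 0.9681 × 1.0000 = 0.9678.
Q̄ = (1361/π) × (0.0096 + 0.9678) = 433.22 × 0.9774 = 423.43 W/m².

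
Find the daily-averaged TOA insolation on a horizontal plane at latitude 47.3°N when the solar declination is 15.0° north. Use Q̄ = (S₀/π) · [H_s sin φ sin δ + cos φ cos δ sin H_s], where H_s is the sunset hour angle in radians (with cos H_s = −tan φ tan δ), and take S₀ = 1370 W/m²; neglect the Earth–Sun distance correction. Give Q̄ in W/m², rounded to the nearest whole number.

428 W/m²

cos H_s = −tan(47.3°) · tan(15.0°) = -0.2904, so H_s = arccos(-0.2904) = 106.88°. In radians, H_s = 1.8654.
H_s sin φ sin δ = 1.8654 × 0.7349 × 0.2588 = 0.3548.
cos φ cos δ sin H_s = 0.6782 × 0.9659 × 0.9569 = 0.6268.
Q̄ = (1370/π) × (0.3548 + 0.6268) = 436.08 × 0.9816 = 428.06 W/m².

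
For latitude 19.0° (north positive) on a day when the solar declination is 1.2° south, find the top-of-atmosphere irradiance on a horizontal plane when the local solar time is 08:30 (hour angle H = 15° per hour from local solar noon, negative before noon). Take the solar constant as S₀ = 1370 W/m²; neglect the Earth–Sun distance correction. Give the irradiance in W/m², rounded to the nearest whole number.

Hour angle H = 15° × (8.5 − 12) = -52.50°.
With φ = 19.0°, δ = -1.2°, H = -52.50°: sin φ sin δ = -0.0068, cos φ cos δ cos H = 0.5755, so cos θ_z = 0.5687.
Top-of-atmosphere irradiance = S₀ cos θ_z = 1370 × 0.5687 = 779.12 W/m².

779 W/m²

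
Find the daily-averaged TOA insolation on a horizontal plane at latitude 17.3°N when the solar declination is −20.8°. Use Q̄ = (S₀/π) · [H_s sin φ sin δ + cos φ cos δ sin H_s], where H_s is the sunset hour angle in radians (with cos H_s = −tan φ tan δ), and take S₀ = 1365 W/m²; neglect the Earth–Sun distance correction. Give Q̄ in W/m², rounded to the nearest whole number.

318 W/m²

The sunset hour angle satisfies cos H_s = −tan φ tan δ = 0.1183, giving H_s = 83.21°. In radians, H_s = 1.4523.
H_s sin φ sin δ = 1.4523 × 0.2974 × -0.3551 = -0.1534.
cos φ cos δ sin H_s = 0.9548 × 0.9348 × 0.9930 = 0.8863.
Q̄ = (1365/π) × (-0.1534 + 0.8863) = 434.49 × 0.7329 = 318.44 W/m².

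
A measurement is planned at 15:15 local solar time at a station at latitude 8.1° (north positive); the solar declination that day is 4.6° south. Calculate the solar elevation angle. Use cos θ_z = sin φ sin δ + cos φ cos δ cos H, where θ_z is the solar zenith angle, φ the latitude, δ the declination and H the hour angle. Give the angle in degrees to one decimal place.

Hour angle H = 15° × (15.25 − 12) = 48.75°.
cos θ_z = sin φ sin δ + cos φ cos δ cos H = (0.1409)(-0.0802) + (0.9900)(0.9968)(0.6593) = 0.6393.
θ_z = arccos(0.6393) = 50.26°, so the elevation is 90° − 50.26° = 39.74°.

39.7°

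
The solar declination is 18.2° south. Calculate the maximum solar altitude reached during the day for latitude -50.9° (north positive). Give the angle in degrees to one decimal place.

57.3°

At local solar noon the hour angle is zero, so the elevation is 90° − |φ − δ| = 90° − |-50.9° − (-18.2°)| = 90° − 32.7° = 57.3°.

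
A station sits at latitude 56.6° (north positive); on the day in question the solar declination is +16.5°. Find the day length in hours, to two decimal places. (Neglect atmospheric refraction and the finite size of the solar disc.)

15.56 hours

The sunset hour angle satisfies cos H_s = −tan φ tan δ = -0.4492, giving H_s = 116.69°.
Day length = 2 H_s / 15° h⁻¹ = 233.38° / 15 = 15.559 h.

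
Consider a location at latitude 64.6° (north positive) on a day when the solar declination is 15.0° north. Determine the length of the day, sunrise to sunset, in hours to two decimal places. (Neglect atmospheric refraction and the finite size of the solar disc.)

−tan φ tan δ = −(2.1060)(0.2679) = -0.5642; H_s = arccos(-0.5642) = 124.35°.
Day length = 2 H_s / 15° h⁻¹ = 248.70° / 15 = 16.580 h.

16.58 hours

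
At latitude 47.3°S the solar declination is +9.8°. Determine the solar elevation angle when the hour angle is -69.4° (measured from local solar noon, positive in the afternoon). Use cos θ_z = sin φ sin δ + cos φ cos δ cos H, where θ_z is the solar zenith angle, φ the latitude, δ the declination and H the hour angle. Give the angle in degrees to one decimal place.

6.3°

cos θ_z = sin(-47.3°) sin(9.8°) + cos(-47.3°) cos(9.8°) cos(-69.40°) = -0.1251 + 0.2351 = 0.1100.
θ_z = arccos(0.1100) = 83.68°, so the elevation is 90° − 83.68° = 6.32°.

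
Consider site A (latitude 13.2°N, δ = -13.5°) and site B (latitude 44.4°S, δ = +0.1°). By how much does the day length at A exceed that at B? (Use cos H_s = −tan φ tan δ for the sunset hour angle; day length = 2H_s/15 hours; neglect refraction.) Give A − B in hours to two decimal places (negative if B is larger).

-0.42 h

A: H_s = arccos(−tan 13.2° · tan -13.5°) = 86.77°, so 2H_s/15 = 11.5693 h.
B: H_s = arccos(−tan -44.4° · tan 0.1°) = 89.90°, so 2H_s/15 = 11.9867 h.
A − B = 11.5693 − 11.9867 = -0.4174 h.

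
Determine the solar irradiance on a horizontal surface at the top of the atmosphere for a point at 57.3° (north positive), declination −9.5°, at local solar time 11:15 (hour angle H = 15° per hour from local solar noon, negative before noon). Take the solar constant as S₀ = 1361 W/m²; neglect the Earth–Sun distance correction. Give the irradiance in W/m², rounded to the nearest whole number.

522 W/m²

Hour angle H = 15° × (11.25 − 12) = -11.25°.
cos θ_z = sin φ sin δ + cos φ cos δ cos H = (0.8415)(-0.1650) + (0.5402)(0.9863)(0.9808) = 0.3837.
Top-of-atmosphere irradiance = S₀ cos θ_z = 1361 × 0.3837 = 522.22 W/m².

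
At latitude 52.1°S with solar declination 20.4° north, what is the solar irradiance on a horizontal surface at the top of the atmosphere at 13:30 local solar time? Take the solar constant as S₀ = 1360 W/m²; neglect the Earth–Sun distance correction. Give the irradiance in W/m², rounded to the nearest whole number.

Hour angle H = 15° × (13.5 − 12) = 22.50°.
With φ = -52.1°, δ = 20.4°, H = 22.50°: sin φ sin δ = -0.2751, cos φ cos δ cos H = 0.5319, so cos θ_z = 0.2568.
Top-of-atmosphere irradiance = S₀ cos θ_z = 1360 × 0.2568 = 349.25 W/m².

349 W/m²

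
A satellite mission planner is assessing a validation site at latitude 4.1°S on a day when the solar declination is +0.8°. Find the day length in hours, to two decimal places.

cos H_s = −tan(-4.1°) · tan(0.8°) = 0.0010, so H_s = arccos(0.0010) = 89.94°.
Day length = 2 H_s / 15° h⁻¹ = 179.88° / 15 = 11.992 h.

11.99 hours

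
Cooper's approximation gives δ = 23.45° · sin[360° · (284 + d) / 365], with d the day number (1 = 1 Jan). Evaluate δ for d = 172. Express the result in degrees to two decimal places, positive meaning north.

+23.45°

360 × (284 + 172) / 365 = 449.753°; sin(449.753°) = 1.0000.
δ = 23.45 × 1.0000 = 23.450° ≈ +23.45°.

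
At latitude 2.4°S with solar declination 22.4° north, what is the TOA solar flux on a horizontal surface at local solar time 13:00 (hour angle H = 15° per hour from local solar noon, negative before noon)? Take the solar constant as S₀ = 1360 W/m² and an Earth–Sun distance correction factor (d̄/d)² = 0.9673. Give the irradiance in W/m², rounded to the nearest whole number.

1153 W/m²

Hour angle H = 15° × (13 − 12) = 15.00°.
cos θ_z = sin(-2.4°) sin(22.4°) + cos(-2.4°) cos(22.4°) cos(15.00°) = -0.0160 + 0.8923 = 0.8763.
Top-of-atmosphere irradiance = S₀ (d̄/d)² cos θ_z = 1360 × 0.9673 × 0.8763 = 1152.80 W/m².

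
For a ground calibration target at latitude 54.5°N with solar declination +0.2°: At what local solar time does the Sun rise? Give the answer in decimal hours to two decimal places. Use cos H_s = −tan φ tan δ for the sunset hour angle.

cos H_s = −tan(54.5°) · tan(0.2°) = -0.0049, so H_s = arccos(-0.0049) = 90.28°.
Sunrise is at 12 − H_s/15 = 12 − 6.019 = 5.981 h local solar time.

5.98 h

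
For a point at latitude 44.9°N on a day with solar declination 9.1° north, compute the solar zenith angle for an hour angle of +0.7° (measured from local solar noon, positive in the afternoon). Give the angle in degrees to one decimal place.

35.8°

cos θ_z = sin(44.9°) sin(9.1°) + cos(44.9°) cos(9.1°) cos(0.70°) = 0.1116 + 0.6994 = 0.8110.
θ_z = arccos(0.8110) = 35.81°.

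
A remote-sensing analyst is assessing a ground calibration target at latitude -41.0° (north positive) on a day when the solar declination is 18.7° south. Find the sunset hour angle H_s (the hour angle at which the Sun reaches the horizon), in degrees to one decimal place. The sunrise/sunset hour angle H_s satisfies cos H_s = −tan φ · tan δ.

107.1°

cos H_s = −tan(-41.0°) · tan(-18.7°) = -0.2942, so H_s = arccos(-0.2942) = 107.11°.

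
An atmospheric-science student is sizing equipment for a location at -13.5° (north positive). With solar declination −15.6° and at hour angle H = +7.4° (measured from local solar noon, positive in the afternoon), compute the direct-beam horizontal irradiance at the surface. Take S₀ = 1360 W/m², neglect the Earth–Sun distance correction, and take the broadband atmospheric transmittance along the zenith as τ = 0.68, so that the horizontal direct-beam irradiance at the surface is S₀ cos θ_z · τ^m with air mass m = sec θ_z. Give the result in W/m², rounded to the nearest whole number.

914 W/m²

With φ = -13.5°, δ = -15.6°, H = 7.40°: sin φ sin δ = 0.0628, cos φ cos δ cos H = 0.9287, so cos θ_z = 0.9915.
Air mass m = 1/cos θ_z = 1/0.9915 = 1.009; τ^m = 0.68^1.009 = 0.6776.
Surface direct beam = 1360 × 0.9915 × 0.6776 = 913.70 W/m².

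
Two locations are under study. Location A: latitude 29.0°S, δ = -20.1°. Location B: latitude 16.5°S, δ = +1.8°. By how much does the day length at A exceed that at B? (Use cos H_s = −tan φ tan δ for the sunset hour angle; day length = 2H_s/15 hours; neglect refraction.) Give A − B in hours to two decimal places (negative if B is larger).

A: H_s = arccos(−tan -29.0° · tan -20.1°) = 101.70°, so 2H_s/15 = 13.5600 h.
B: H_s = arccos(−tan -16.5° · tan 1.8°) = 89.47°, so 2H_s/15 = 11.9293 h.
A − B = 13.5600 − 11.9293 = 1.6307 h.

+1.63 h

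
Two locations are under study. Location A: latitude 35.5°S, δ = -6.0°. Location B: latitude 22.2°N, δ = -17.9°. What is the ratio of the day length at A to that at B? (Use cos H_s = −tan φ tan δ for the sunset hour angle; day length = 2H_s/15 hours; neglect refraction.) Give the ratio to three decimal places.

A: H_s = arccos(−tan -35.5° · tan -6.0°) = 94.30°, so 2H_s/15 = 12.5733 h.
B: H_s = arccos(−tan 22.2° · tan -17.9°) = 82.43°, so 2H_s/15 = 10.9907 h.
Ratio A/B = 12.5733 / 10.9907 = 1.1440.

1.144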